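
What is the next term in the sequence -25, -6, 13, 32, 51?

Differences: -6 - -25 = 19
This is an arithmetic sequence with common difference d = 19.
Next term = 51 + 19 = 70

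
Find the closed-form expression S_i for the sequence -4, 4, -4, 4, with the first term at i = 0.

Check ratios: 4 / -4 = -1.0
Common ratio r = -1.
First term a = -4.
Formula: S_i = -4 * (-1)^i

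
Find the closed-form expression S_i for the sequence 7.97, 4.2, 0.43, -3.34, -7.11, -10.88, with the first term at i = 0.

Check differences: 4.2 - 7.97 = -3.77
0.43 - 4.2 = -3.77
Common difference d = -3.77.
First term a = 7.97.
Formula: S_i = 7.97 - 3.77*i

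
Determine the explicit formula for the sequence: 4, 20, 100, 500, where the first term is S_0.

Check ratios: 20 / 4 = 5.0
Common ratio r = 5.
First term a = 4.
Formula: S_i = 4 * 5^i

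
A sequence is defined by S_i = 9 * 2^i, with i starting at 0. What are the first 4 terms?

This is a geometric sequence.
i=0: S_0 = 9 * 2^0 = 9
i=1: S_1 = 9 * 2^1 = 18
i=2: S_2 = 9 * 2^2 = 36
i=3: S_3 = 9 * 2^3 = 72
The first 4 terms are: [9, 18, 36, 72]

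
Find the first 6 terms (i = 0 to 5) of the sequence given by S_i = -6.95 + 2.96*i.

This is an arithmetic sequence.
i=0: S_0 = -6.95 + 2.96*0 = -6.95
i=1: S_1 = -6.95 + 2.96*1 = -3.99
i=2: S_2 = -6.95 + 2.96*2 = -1.03
i=3: S_3 = -6.95 + 2.96*3 = 1.93
i=4: S_4 = -6.95 + 2.96*4 = 4.89
i=5: S_5 = -6.95 + 2.96*5 = 7.85
The first 6 terms are: [-6.95, -3.99, -1.03, 1.93, 4.89, 7.85]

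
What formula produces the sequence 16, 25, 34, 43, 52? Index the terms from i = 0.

Check differences: 25 - 16 = 9
34 - 25 = 9
Common difference d = 9.
First term a = 16.
Formula: S_i = 16 + 9*i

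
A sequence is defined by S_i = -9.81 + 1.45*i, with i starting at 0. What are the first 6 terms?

This is an arithmetic sequence.
i=0: S_0 = -9.81 + 1.45*0 = -9.81
i=1: S_1 = -9.81 + 1.45*1 = -8.36
i=2: S_2 = -9.81 + 1.45*2 = -6.91
i=3: S_3 = -9.81 + 1.45*3 = -5.46
i=4: S_4 = -9.81 + 1.45*4 = -4.01
i=5: S_5 = -9.81 + 1.45*5 = -2.56
The first 6 terms are: [-9.81, -8.36, -6.91, -5.46, -4.01, -2.56]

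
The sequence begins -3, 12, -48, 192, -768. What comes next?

Ratios: 12 / -3 = -4.0
This is a geometric sequence with common ratio r = -4.
Next term = -768 * -4 = 3072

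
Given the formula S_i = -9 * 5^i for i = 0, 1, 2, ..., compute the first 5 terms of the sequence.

This is a geometric sequence.
i=0: S_0 = -9 * 5^0 = -9
i=1: S_1 = -9 * 5^1 = -45
i=2: S_2 = -9 * 5^2 = -225
i=3: S_3 = -9 * 5^3 = -1125
i=4: S_4 = -9 * 5^4 = -5625
The first 5 terms are: [-9, -45, -225, -1125, -5625]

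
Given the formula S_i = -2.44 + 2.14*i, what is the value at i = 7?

S_7 = -2.44 + 2.14*7 = -2.44 + 14.98 = 12.54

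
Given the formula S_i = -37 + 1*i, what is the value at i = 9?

S_9 = -37 + 1*9 = -37 + 9 = -28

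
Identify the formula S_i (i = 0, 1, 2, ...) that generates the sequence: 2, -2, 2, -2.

Check ratios: -2 / 2 = -1.0
Common ratio r = -1.
First term a = 2.
Formula: S_i = 2 * (-1)^i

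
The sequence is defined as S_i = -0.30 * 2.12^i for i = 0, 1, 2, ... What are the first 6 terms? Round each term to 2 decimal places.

This is a geometric sequence.
i=0: S_0 = -0.3 * 2.12^0 = -0.3
i=1: S_1 = -0.3 * 2.12^1 ≈ -0.64
i=2: S_2 = -0.3 * 2.12^2 ≈ -1.35
i=3: S_3 = -0.3 * 2.12^3 ≈ -2.86
i=4: S_4 = -0.3 * 2.12^4 ≈ -6.06
i=5: S_5 = -0.3 * 2.12^5 ≈ -12.85
The first 6 terms are: [-0.3, -0.64, -1.35, -2.86, -6.06, -12.85]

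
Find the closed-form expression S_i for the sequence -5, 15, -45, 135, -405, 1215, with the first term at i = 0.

Check ratios: 15 / -5 = -3.0
Common ratio r = -3.
First term a = -5.
Formula: S_i = -5 * (-3)^i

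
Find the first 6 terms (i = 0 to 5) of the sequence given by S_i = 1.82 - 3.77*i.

This is an arithmetic sequence.
i=0: S_0 = 1.82 + -3.77*0 = 1.82
i=1: S_1 = 1.82 + -3.77*1 = -1.95
i=2: S_2 = 1.82 + -3.77*2 = -5.72
i=3: S_3 = 1.82 + -3.77*3 = -9.49
i=4: S_4 = 1.82 + -3.77*4 = -13.26
i=5: S_5 = 1.82 + -3.77*5 = -17.03
The first 6 terms are: [1.82, -1.95, -5.72, -9.49, -13.26, -17.03]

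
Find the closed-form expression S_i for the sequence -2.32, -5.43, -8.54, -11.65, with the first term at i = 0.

Check differences: -5.43 - -2.32 = -3.11
-8.54 - -5.43 = -3.11
Common difference d = -3.11.
First term a = -2.32.
Formula: S_i = -2.32 - 3.11*i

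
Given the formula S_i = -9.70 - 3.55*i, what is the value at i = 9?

S_9 = -9.7 + -3.55*9 = -9.7 + -31.95 = -41.65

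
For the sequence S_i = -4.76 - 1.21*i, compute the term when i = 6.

S_6 = -4.76 + -1.21*6 = -4.76 + -7.26 = -12.02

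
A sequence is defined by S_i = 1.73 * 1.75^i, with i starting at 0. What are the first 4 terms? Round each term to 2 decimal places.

This is a geometric sequence.
i=0: S_0 = 1.73 * 1.75^0 = 1.73
i=1: S_1 = 1.73 * 1.75^1 ≈ 3.03
i=2: S_2 = 1.73 * 1.75^2 ≈ 5.3
i=3: S_3 = 1.73 * 1.75^3 ≈ 9.27
The first 4 terms are: [1.73, 3.03, 5.3, 9.27]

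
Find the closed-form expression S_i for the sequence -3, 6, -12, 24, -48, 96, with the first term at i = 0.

Check ratios: 6 / -3 = -2.0
Common ratio r = -2.
First term a = -3.
Formula: S_i = -3 * (-2)^i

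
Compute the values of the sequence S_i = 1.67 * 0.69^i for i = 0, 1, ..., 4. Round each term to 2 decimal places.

This is a geometric sequence.
i=0: S_0 = 1.67 * 0.69^0 = 1.67
i=1: S_1 = 1.67 * 0.69^1 ≈ 1.15
i=2: S_2 = 1.67 * 0.69^2 ≈ 0.8
i=3: S_3 = 1.67 * 0.69^3 ≈ 0.55
i=4: S_4 = 1.67 * 0.69^4 ≈ 0.38
The first 5 terms are: [1.67, 1.15, 0.8, 0.55, 0.38]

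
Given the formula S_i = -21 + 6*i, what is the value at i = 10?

S_10 = -21 + 6*10 = -21 + 60 = 39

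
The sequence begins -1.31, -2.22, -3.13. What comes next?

Differences: -2.22 - -1.31 = -0.91
This is an arithmetic sequence with common difference d = -0.91.
Next term = -3.13 + -0.91 = -4.04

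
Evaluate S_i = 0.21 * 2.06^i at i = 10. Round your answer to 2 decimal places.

S_10 = 0.21 * 2.06^10 ≈ 0.21 * 1376.1704 ≈ 289.0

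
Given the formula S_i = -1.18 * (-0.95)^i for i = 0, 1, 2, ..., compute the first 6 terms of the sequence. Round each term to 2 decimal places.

This is a geometric sequence.
i=0: S_0 = -1.18 * (-0.95)^0 = -1.18
i=1: S_1 = -1.18 * (-0.95)^1 ≈ 1.12
i=2: S_2 = -1.18 * (-0.95)^2 ≈ -1.06
i=3: S_3 = -1.18 * (-0.95)^3 ≈ 1.01
i=4: S_4 = -1.18 * (-0.95)^4 ≈ -0.96
i=5: S_5 = -1.18 * (-0.95)^5 ≈ 0.91
The first 6 terms are: [-1.18, 1.12, -1.06, 1.01, -0.96, 0.91]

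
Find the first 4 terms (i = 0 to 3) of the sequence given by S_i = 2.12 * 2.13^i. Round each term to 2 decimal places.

This is a geometric sequence.
i=0: S_0 = 2.12 * 2.13^0 = 2.12
i=1: S_1 = 2.12 * 2.13^1 ≈ 4.52
i=2: S_2 = 2.12 * 2.13^2 ≈ 9.62
i=3: S_3 = 2.12 * 2.13^3 ≈ 20.49
The first 4 terms are: [2.12, 4.52, 9.62, 20.49]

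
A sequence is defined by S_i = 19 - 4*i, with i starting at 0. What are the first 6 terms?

This is an arithmetic sequence.
i=0: S_0 = 19 + -4*0 = 19
i=1: S_1 = 19 + -4*1 = 15
i=2: S_2 = 19 + -4*2 = 11
i=3: S_3 = 19 + -4*3 = 7
i=4: S_4 = 19 + -4*4 = 3
i=5: S_5 = 19 + -4*5 = -1
The first 6 terms are: [19, 15, 11, 7, 3, -1]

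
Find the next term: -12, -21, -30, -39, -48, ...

Differences: -21 - -12 = -9
This is an arithmetic sequence with common difference d = -9.
Next term = -48 + -9 = -57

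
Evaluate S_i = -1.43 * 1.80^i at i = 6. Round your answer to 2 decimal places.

S_6 = -1.43 * 1.8^6 ≈ -1.43 * 34.0122 ≈ -48.64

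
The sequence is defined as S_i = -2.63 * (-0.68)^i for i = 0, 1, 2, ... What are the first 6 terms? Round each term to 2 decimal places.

This is a geometric sequence.
i=0: S_0 = -2.63 * (-0.68)^0 = -2.63
i=1: S_1 = -2.63 * (-0.68)^1 ≈ 1.79
i=2: S_2 = -2.63 * (-0.68)^2 ≈ -1.22
i=3: S_3 = -2.63 * (-0.68)^3 ≈ 0.83
i=4: S_4 = -2.63 * (-0.68)^4 ≈ -0.56
i=5: S_5 = -2.63 * (-0.68)^5 ≈ 0.38
The first 6 terms are: [-2.63, 1.79, -1.22, 0.83, -0.56, 0.38]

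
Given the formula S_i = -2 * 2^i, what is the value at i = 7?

S_7 = -2 * 2^7 = -2 * 128 = -256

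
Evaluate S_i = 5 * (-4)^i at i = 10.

S_10 = 5 * (-4)^10 = 5 * 1048576 = 5242880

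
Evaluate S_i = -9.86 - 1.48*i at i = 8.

S_8 = -9.86 + -1.48*8 = -9.86 + -11.84 = -21.7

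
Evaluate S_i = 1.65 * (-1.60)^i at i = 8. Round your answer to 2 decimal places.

S_8 = 1.65 * (-1.6)^8 ≈ 1.65 * 42.9497 ≈ 70.87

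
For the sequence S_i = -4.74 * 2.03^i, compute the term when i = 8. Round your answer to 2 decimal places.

S_8 = -4.74 * 2.03^8 ≈ -4.74 * 288.3821 ≈ -1366.93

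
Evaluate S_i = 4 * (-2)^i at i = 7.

S_7 = 4 * (-2)^7 = 4 * -128 = -512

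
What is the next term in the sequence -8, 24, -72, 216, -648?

Ratios: 24 / -8 = -3.0
This is a geometric sequence with common ratio r = -3.
Next term = -648 * -3 = 1944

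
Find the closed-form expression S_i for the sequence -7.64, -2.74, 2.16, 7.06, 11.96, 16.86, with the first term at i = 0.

Check differences: -2.74 - -7.64 = 4.9
2.16 - -2.74 = 4.9
Common difference d = 4.9.
First term a = -7.64.
Formula: S_i = -7.64 + 4.90*i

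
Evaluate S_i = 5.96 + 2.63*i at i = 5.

S_5 = 5.96 + 2.63*5 = 5.96 + 13.15 = 19.11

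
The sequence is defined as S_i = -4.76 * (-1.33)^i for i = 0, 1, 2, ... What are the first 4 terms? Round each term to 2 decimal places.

This is a geometric sequence.
i=0: S_0 = -4.76 * (-1.33)^0 = -4.76
i=1: S_1 = -4.76 * (-1.33)^1 ≈ 6.33
i=2: S_2 = -4.76 * (-1.33)^2 ≈ -8.42
i=3: S_3 = -4.76 * (-1.33)^3 ≈ 11.2
The first 4 terms are: [-4.76, 6.33, -8.42, 11.2]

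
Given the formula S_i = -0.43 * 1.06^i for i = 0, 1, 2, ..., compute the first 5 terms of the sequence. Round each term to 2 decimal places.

This is a geometric sequence.
i=0: S_0 = -0.43 * 1.06^0 = -0.43
i=1: S_1 = -0.43 * 1.06^1 ≈ -0.46
i=2: S_2 = -0.43 * 1.06^2 ≈ -0.48
i=3: S_3 = -0.43 * 1.06^3 ≈ -0.51
i=4: S_4 = -0.43 * 1.06^4 ≈ -0.54
The first 5 terms are: [-0.43, -0.46, -0.48, -0.51, -0.54]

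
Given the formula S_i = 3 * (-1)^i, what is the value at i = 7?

S_7 = 3 * (-1)^7 = 3 * -1 = -3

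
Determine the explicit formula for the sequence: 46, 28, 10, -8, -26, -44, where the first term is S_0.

Check differences: 28 - 46 = -18
10 - 28 = -18
Common difference d = -18.
First term a = 46.
Formula: S_i = 46 - 18*i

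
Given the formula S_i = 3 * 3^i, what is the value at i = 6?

S_6 = 3 * 3^6 = 3 * 729 = 2187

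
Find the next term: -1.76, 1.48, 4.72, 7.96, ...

Differences: 1.48 - -1.76 = 3.24
This is an arithmetic sequence with common difference d = 3.24.
Next term = 7.96 + 3.24 = 11.2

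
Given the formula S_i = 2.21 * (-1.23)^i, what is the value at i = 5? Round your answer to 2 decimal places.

S_5 = 2.21 * (-1.23)^5 ≈ 2.21 * -2.8153 ≈ -6.22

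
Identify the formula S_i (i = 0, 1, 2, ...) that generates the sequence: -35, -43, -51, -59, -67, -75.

Check differences: -43 - -35 = -8
-51 - -43 = -8
Common difference d = -8.
First term a = -35.
Formula: S_i = -35 - 8*i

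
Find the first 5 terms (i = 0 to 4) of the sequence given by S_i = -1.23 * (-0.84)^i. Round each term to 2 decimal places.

This is a geometric sequence.
i=0: S_0 = -1.23 * (-0.84)^0 = -1.23
i=1: S_1 = -1.23 * (-0.84)^1 ≈ 1.03
i=2: S_2 = -1.23 * (-0.84)^2 ≈ -0.87
i=3: S_3 = -1.23 * (-0.84)^3 ≈ 0.73
i=4: S_4 = -1.23 * (-0.84)^4 ≈ -0.61
The first 5 terms are: [-1.23, 1.03, -0.87, 0.73, -0.61]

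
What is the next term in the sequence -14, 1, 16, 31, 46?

Differences: 1 - -14 = 15
This is an arithmetic sequence with common difference d = 15.
Next term = 46 + 15 = 61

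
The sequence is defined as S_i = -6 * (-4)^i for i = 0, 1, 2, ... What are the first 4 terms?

This is a geometric sequence.
i=0: S_0 = -6 * (-4)^0 = -6
i=1: S_1 = -6 * (-4)^1 = 24
i=2: S_2 = -6 * (-4)^2 = -96
i=3: S_3 = -6 * (-4)^3 = 384
The first 4 terms are: [-6, 24, -96, 384]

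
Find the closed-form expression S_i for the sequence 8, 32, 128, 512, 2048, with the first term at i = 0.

Check ratios: 32 / 8 = 4.0
Common ratio r = 4.
First term a = 8.
Formula: S_i = 8 * 4^i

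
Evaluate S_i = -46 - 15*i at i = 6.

S_6 = -46 + -15*6 = -46 + -90 = -136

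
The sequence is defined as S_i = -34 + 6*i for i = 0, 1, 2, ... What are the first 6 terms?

This is an arithmetic sequence.
i=0: S_0 = -34 + 6*0 = -34
i=1: S_1 = -34 + 6*1 = -28
i=2: S_2 = -34 + 6*2 = -22
i=3: S_3 = -34 + 6*3 = -16
i=4: S_4 = -34 + 6*4 = -10
i=5: S_5 = -34 + 6*5 = -4
The first 6 terms are: [-34, -28, -22, -16, -10, -4]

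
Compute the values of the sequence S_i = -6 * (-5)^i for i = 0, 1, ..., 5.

This is a geometric sequence.
i=0: S_0 = -6 * (-5)^0 = -6
i=1: S_1 = -6 * (-5)^1 = 30
i=2: S_2 = -6 * (-5)^2 = -150
i=3: S_3 = -6 * (-5)^3 = 750
i=4: S_4 = -6 * (-5)^4 = -3750
i=5: S_5 = -6 * (-5)^5 = 18750
The first 6 terms are: [-6, 30, -150, 750, -3750, 18750]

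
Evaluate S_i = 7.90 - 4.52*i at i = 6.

S_6 = 7.9 + -4.52*6 = 7.9 + -27.12 = -19.22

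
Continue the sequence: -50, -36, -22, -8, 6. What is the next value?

Differences: -36 - -50 = 14
This is an arithmetic sequence with common difference d = 14.
Next term = 6 + 14 = 20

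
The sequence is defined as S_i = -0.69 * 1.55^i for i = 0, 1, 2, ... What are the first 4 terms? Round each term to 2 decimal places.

This is a geometric sequence.
i=0: S_0 = -0.69 * 1.55^0 = -0.69
i=1: S_1 = -0.69 * 1.55^1 ≈ -1.07
i=2: S_2 = -0.69 * 1.55^2 ≈ -1.66
i=3: S_3 = -0.69 * 1.55^3 ≈ -2.57
The first 4 terms are: [-0.69, -1.07, -1.66, -2.57]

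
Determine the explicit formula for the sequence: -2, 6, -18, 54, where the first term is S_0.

Check ratios: 6 / -2 = -3.0
Common ratio r = -3.
First term a = -2.
Formula: S_i = -2 * (-3)^i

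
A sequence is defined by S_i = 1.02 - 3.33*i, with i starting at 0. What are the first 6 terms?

This is an arithmetic sequence.
i=0: S_0 = 1.02 + -3.33*0 = 1.02
i=1: S_1 = 1.02 + -3.33*1 = -2.31
i=2: S_2 = 1.02 + -3.33*2 = -5.64
i=3: S_3 = 1.02 + -3.33*3 = -8.97
i=4: S_4 = 1.02 + -3.33*4 = -12.3
i=5: S_5 = 1.02 + -3.33*5 = -15.63
The first 6 terms are: [1.02, -2.31, -5.64, -8.97, -12.3, -15.63]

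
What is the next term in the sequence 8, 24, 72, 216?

Ratios: 24 / 8 = 3.0
This is a geometric sequence with common ratio r = 3.
Next term = 216 * 3 = 648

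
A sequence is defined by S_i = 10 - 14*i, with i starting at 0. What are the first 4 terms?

This is an arithmetic sequence.
i=0: S_0 = 10 + -14*0 = 10
i=1: S_1 = 10 + -14*1 = -4
i=2: S_2 = 10 + -14*2 = -18
i=3: S_3 = 10 + -14*3 = -32
The first 4 terms are: [10, -4, -18, -32]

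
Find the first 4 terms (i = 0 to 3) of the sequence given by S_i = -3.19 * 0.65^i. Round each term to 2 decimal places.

This is a geometric sequence.
i=0: S_0 = -3.19 * 0.65^0 = -3.19
i=1: S_1 = -3.19 * 0.65^1 ≈ -2.07
i=2: S_2 = -3.19 * 0.65^2 ≈ -1.35
i=3: S_3 = -3.19 * 0.65^3 ≈ -0.88
The first 4 terms are: [-3.19, -2.07, -1.35, -0.88]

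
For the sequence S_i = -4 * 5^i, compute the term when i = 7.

S_7 = -4 * 5^7 = -4 * 78125 = -312500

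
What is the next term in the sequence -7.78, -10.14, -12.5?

Differences: -10.14 - -7.78 = -2.36
This is an arithmetic sequence with common difference d = -2.36.
Next term = -12.5 + -2.36 = -14.86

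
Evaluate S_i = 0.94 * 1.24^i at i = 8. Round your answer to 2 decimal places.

S_8 = 0.94 * 1.24^8 ≈ 0.94 * 5.5895 ≈ 5.25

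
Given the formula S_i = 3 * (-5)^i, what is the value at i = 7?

S_7 = 3 * (-5)^7 = 3 * -78125 = -234375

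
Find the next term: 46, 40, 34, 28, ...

Differences: 40 - 46 = -6
This is an arithmetic sequence with common difference d = -6.
Next term = 28 + -6 = 22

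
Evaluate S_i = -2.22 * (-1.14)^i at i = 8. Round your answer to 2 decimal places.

S_8 = -2.22 * (-1.14)^8 ≈ -2.22 * 2.8526 ≈ -6.33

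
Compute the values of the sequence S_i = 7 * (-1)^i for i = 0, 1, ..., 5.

This is a geometric sequence.
i=0: S_0 = 7 * (-1)^0 = 7
i=1: S_1 = 7 * (-1)^1 = -7
i=2: S_2 = 7 * (-1)^2 = 7
i=3: S_3 = 7 * (-1)^3 = -7
i=4: S_4 = 7 * (-1)^4 = 7
i=5: S_5 = 7 * (-1)^5 = -7
The first 6 terms are: [7, -7, 7, -7, 7, -7]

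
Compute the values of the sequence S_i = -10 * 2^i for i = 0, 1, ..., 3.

This is a geometric sequence.
i=0: S_0 = -10 * 2^0 = -10
i=1: S_1 = -10 * 2^1 = -20
i=2: S_2 = -10 * 2^2 = -40
i=3: S_3 = -10 * 2^3 = -80
The first 4 terms are: [-10, -20, -40, -80]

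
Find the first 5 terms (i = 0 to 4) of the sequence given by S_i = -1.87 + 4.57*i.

This is an arithmetic sequence.
i=0: S_0 = -1.87 + 4.57*0 = -1.87
i=1: S_1 = -1.87 + 4.57*1 = 2.7
i=2: S_2 = -1.87 + 4.57*2 = 7.27
i=3: S_3 = -1.87 + 4.57*3 = 11.84
i=4: S_4 = -1.87 + 4.57*4 = 16.41
The first 5 terms are: [-1.87, 2.7, 7.27, 11.84, 16.41]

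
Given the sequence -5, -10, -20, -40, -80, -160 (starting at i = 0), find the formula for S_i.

Check ratios: -10 / -5 = 2.0
Common ratio r = 2.
First term a = -5.
Formula: S_i = -5 * 2^i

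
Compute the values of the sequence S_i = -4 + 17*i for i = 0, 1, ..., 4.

This is an arithmetic sequence.
i=0: S_0 = -4 + 17*0 = -4
i=1: S_1 = -4 + 17*1 = 13
i=2: S_2 = -4 + 17*2 = 30
i=3: S_3 = -4 + 17*3 = 47
i=4: S_4 = -4 + 17*4 = 64
The first 5 terms are: [-4, 13, 30, 47, 64]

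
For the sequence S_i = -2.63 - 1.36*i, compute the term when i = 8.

S_8 = -2.63 + -1.36*8 = -2.63 + -10.88 = -13.51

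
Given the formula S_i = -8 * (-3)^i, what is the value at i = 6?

S_6 = -8 * (-3)^6 = -8 * 729 = -5832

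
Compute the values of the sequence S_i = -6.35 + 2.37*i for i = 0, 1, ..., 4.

This is an arithmetic sequence.
i=0: S_0 = -6.35 + 2.37*0 = -6.35
i=1: S_1 = -6.35 + 2.37*1 = -3.98
i=2: S_2 = -6.35 + 2.37*2 = -1.61
i=3: S_3 = -6.35 + 2.37*3 = 0.76
i=4: S_4 = -6.35 + 2.37*4 = 3.13
The first 5 terms are: [-6.35, -3.98, -1.61, 0.76, 3.13]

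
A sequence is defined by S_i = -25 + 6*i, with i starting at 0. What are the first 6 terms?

This is an arithmetic sequence.
i=0: S_0 = -25 + 6*0 = -25
i=1: S_1 = -25 + 6*1 = -19
i=2: S_2 = -25 + 6*2 = -13
i=3: S_3 = -25 + 6*3 = -7
i=4: S_4 = -25 + 6*4 = -1
i=5: S_5 = -25 + 6*5 = 5
The first 6 terms are: [-25, -19, -13, -7, -1, 5]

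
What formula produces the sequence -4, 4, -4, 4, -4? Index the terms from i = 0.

Check ratios: 4 / -4 = -1.0
Common ratio r = -1.
First term a = -4.
Formula: S_i = -4 * (-1)^i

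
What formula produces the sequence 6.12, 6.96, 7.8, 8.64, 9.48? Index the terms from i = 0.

Check differences: 6.96 - 6.12 = 0.84
7.8 - 6.96 = 0.84
Common difference d = 0.84.
First term a = 6.12.
Formula: S_i = 6.12 + 0.84*i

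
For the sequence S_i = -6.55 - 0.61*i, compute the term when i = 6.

S_6 = -6.55 + -0.61*6 = -6.55 + -3.66 = -10.21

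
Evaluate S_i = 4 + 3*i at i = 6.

S_6 = 4 + 3*6 = 4 + 18 = 22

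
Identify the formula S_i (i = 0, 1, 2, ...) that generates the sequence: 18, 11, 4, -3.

Check differences: 11 - 18 = -7
4 - 11 = -7
Common difference d = -7.
First term a = 18.
Formula: S_i = 18 - 7*i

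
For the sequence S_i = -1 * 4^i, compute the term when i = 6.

S_6 = -1 * 4^6 = -1 * 4096 = -4096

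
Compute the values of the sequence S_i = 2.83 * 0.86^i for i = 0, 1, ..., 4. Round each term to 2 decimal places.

This is a geometric sequence.
i=0: S_0 = 2.83 * 0.86^0 = 2.83
i=1: S_1 = 2.83 * 0.86^1 ≈ 2.43
i=2: S_2 = 2.83 * 0.86^2 ≈ 2.09
i=3: S_3 = 2.83 * 0.86^3 ≈ 1.8
i=4: S_4 = 2.83 * 0.86^4 ≈ 1.55
The first 5 terms are: [2.83, 2.43, 2.09, 1.8, 1.55]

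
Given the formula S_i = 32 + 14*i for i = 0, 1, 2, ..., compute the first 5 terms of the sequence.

This is an arithmetic sequence.
i=0: S_0 = 32 + 14*0 = 32
i=1: S_1 = 32 + 14*1 = 46
i=2: S_2 = 32 + 14*2 = 60
i=3: S_3 = 32 + 14*3 = 74
i=4: S_4 = 32 + 14*4 = 88
The first 5 terms are: [32, 46, 60, 74, 88]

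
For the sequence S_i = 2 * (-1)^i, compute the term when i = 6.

S_6 = 2 * (-1)^6 = 2 * 1 = 2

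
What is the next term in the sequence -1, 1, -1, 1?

Ratios: 1 / -1 = -1.0
This is a geometric sequence with common ratio r = -1.
Next term = 1 * -1 = -1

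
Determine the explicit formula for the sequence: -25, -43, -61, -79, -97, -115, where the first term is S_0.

Check differences: -43 - -25 = -18
-61 - -43 = -18
Common difference d = -18.
First term a = -25.
Formula: S_i = -25 - 18*i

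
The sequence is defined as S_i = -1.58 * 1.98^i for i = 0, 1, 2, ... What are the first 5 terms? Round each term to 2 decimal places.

This is a geometric sequence.
i=0: S_0 = -1.58 * 1.98^0 = -1.58
i=1: S_1 = -1.58 * 1.98^1 ≈ -3.13
i=2: S_2 = -1.58 * 1.98^2 ≈ -6.19
i=3: S_3 = -1.58 * 1.98^3 ≈ -12.26
i=4: S_4 = -1.58 * 1.98^4 ≈ -24.28
The first 5 terms are: [-1.58, -3.13, -6.19, -12.26, -24.28]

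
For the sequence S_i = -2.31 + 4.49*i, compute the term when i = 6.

S_6 = -2.31 + 4.49*6 = -2.31 + 26.94 = 24.63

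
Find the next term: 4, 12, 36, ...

Ratios: 12 / 4 = 3.0
This is a geometric sequence with common ratio r = 3.
Next term = 36 * 3 = 108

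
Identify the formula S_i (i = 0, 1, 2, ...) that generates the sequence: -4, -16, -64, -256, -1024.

Check ratios: -16 / -4 = 4.0
Common ratio r = 4.
First term a = -4.
Formula: S_i = -4 * 4^i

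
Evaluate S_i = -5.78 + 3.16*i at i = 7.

S_7 = -5.78 + 3.16*7 = -5.78 + 22.12 = 16.34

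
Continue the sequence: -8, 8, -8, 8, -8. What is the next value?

Ratios: 8 / -8 = -1.0
This is a geometric sequence with common ratio r = -1.
Next term = -8 * -1 = 8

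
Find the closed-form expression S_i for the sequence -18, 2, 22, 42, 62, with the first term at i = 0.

Check differences: 2 - -18 = 20
22 - 2 = 20
Common difference d = 20.
First term a = -18.
Formula: S_i = -18 + 20*i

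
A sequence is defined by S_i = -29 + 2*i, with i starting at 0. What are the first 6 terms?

This is an arithmetic sequence.
i=0: S_0 = -29 + 2*0 = -29
i=1: S_1 = -29 + 2*1 = -27
i=2: S_2 = -29 + 2*2 = -25
i=3: S_3 = -29 + 2*3 = -23
i=4: S_4 = -29 + 2*4 = -21
i=5: S_5 = -29 + 2*5 = -19
The first 6 terms are: [-29, -27, -25, -23, -21, -19]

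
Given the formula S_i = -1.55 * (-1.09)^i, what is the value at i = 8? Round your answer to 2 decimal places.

S_8 = -1.55 * (-1.09)^8 ≈ -1.55 * 1.9926 ≈ -3.09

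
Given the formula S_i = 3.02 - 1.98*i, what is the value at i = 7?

S_7 = 3.02 + -1.98*7 = 3.02 + -13.86 = -10.84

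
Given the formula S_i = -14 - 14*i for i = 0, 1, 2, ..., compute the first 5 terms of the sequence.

This is an arithmetic sequence.
i=0: S_0 = -14 + -14*0 = -14
i=1: S_1 = -14 + -14*1 = -28
i=2: S_2 = -14 + -14*2 = -42
i=3: S_3 = -14 + -14*3 = -56
i=4: S_4 = -14 + -14*4 = -70
The first 5 terms are: [-14, -28, -42, -56, -70]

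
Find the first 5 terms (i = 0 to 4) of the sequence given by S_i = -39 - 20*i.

This is an arithmetic sequence.
i=0: S_0 = -39 + -20*0 = -39
i=1: S_1 = -39 + -20*1 = -59
i=2: S_2 = -39 + -20*2 = -79
i=3: S_3 = -39 + -20*3 = -99
i=4: S_4 = -39 + -20*4 = -119
The first 5 terms are: [-39, -59, -79, -99, -119]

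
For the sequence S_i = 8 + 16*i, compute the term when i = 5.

S_5 = 8 + 16*5 = 8 + 80 = 88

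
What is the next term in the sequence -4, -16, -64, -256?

Ratios: -16 / -4 = 4.0
This is a geometric sequence with common ratio r = 4.
Next term = -256 * 4 = -1024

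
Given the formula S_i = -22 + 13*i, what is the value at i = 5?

S_5 = -22 + 13*5 = -22 + 65 = 43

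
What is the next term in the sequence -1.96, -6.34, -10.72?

Differences: -6.34 - -1.96 = -4.38
This is an arithmetic sequence with common difference d = -4.38.
Next term = -10.72 + -4.38 = -15.1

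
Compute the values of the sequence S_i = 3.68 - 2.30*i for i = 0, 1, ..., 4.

This is an arithmetic sequence.
i=0: S_0 = 3.68 + -2.3*0 = 3.68
i=1: S_1 = 3.68 + -2.3*1 = 1.38
i=2: S_2 = 3.68 + -2.3*2 = -0.92
i=3: S_3 = 3.68 + -2.3*3 = -3.22
i=4: S_4 = 3.68 + -2.3*4 = -5.52
The first 5 terms are: [3.68, 1.38, -0.92, -3.22, -5.52]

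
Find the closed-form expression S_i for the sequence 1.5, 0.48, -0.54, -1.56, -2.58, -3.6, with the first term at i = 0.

Check differences: 0.48 - 1.5 = -1.02
-0.54 - 0.48 = -1.02
Common difference d = -1.02.
First term a = 1.5.
Formula: S_i = 1.50 - 1.02*i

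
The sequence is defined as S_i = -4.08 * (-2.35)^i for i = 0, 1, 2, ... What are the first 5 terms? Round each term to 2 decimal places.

This is a geometric sequence.
i=0: S_0 = -4.08 * (-2.35)^0 = -4.08
i=1: S_1 = -4.08 * (-2.35)^1 ≈ 9.59
i=2: S_2 = -4.08 * (-2.35)^2 ≈ -22.53
i=3: S_3 = -4.08 * (-2.35)^3 ≈ 52.95
i=4: S_4 = -4.08 * (-2.35)^4 ≈ -124.43
The first 5 terms are: [-4.08, 9.59, -22.53, 52.95, -124.43]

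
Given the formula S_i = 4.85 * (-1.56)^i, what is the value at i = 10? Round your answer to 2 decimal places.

S_10 = 4.85 * (-1.56)^10 ≈ 4.85 * 85.3583 ≈ 413.99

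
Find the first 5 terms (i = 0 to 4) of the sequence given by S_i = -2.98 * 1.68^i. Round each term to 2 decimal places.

This is a geometric sequence.
i=0: S_0 = -2.98 * 1.68^0 = -2.98
i=1: S_1 = -2.98 * 1.68^1 ≈ -5.01
i=2: S_2 = -2.98 * 1.68^2 ≈ -8.41
i=3: S_3 = -2.98 * 1.68^3 ≈ -14.13
i=4: S_4 = -2.98 * 1.68^4 ≈ -23.74
The first 5 terms are: [-2.98, -5.01, -8.41, -14.13, -23.74]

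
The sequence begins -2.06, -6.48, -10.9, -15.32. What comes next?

Differences: -6.48 - -2.06 = -4.42
This is an arithmetic sequence with common difference d = -4.42.
Next term = -15.32 + -4.42 = -19.74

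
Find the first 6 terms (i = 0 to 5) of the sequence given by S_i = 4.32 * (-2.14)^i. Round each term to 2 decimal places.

This is a geometric sequence.
i=0: S_0 = 4.32 * (-2.14)^0 = 4.32
i=1: S_1 = 4.32 * (-2.14)^1 ≈ -9.24
i=2: S_2 = 4.32 * (-2.14)^2 ≈ 19.78
i=3: S_3 = 4.32 * (-2.14)^3 ≈ -42.34
i=4: S_4 = 4.32 * (-2.14)^4 ≈ 90.6
i=5: S_5 = 4.32 * (-2.14)^5 ≈ -193.89
The first 6 terms are: [4.32, -9.24, 19.78, -42.34, 90.6, -193.89]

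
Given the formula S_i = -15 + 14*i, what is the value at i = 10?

S_10 = -15 + 14*10 = -15 + 140 = 125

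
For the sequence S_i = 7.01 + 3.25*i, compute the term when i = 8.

S_8 = 7.01 + 3.25*8 = 7.01 + 26.0 = 33.01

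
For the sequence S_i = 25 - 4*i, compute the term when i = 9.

S_9 = 25 + -4*9 = 25 + -36 = -11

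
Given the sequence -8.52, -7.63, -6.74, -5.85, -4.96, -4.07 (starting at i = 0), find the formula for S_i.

Check differences: -7.63 - -8.52 = 0.89
-6.74 - -7.63 = 0.89
Common difference d = 0.89.
First term a = -8.52.
Formula: S_i = -8.52 + 0.89*i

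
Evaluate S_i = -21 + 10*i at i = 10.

S_10 = -21 + 10*10 = -21 + 100 = 79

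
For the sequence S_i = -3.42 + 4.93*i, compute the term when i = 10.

S_10 = -3.42 + 4.93*10 = -3.42 + 49.3 = 45.88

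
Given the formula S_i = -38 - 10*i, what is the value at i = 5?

S_5 = -38 + -10*5 = -38 + -50 = -88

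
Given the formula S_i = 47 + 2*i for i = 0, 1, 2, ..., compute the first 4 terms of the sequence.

This is an arithmetic sequence.
i=0: S_0 = 47 + 2*0 = 47
i=1: S_1 = 47 + 2*1 = 49
i=2: S_2 = 47 + 2*2 = 51
i=3: S_3 = 47 + 2*3 = 53
The first 4 terms are: [47, 49, 51, 53]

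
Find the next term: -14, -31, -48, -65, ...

Differences: -31 - -14 = -17
This is an arithmetic sequence with common difference d = -17.
Next term = -65 + -17 = -82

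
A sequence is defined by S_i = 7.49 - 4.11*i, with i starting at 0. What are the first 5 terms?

This is an arithmetic sequence.
i=0: S_0 = 7.49 + -4.11*0 = 7.49
i=1: S_1 = 7.49 + -4.11*1 = 3.38
i=2: S_2 = 7.49 + -4.11*2 = -0.73
i=3: S_3 = 7.49 + -4.11*3 = -4.84
i=4: S_4 = 7.49 + -4.11*4 = -8.95
The first 5 terms are: [7.49, 3.38, -0.73, -4.84, -8.95]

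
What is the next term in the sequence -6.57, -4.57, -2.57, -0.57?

Differences: -4.57 - -6.57 = 2.0
This is an arithmetic sequence with common difference d = 2.0.
Next term = -0.57 + 2.0 = 1.43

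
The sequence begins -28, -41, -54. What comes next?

Differences: -41 - -28 = -13
This is an arithmetic sequence with common difference d = -13.
Next term = -54 + -13 = -67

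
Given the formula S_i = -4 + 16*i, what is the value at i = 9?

S_9 = -4 + 16*9 = -4 + 144 = 140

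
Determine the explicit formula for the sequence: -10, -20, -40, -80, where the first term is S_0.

Check ratios: -20 / -10 = 2.0
Common ratio r = 2.
First term a = -10.
Formula: S_i = -10 * 2^i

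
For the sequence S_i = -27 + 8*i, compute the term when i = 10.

S_10 = -27 + 8*10 = -27 + 80 = 53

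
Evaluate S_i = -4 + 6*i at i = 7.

S_7 = -4 + 6*7 = -4 + 42 = 38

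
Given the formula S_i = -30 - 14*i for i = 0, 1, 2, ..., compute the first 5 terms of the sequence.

This is an arithmetic sequence.
i=0: S_0 = -30 + -14*0 = -30
i=1: S_1 = -30 + -14*1 = -44
i=2: S_2 = -30 + -14*2 = -58
i=3: S_3 = -30 + -14*3 = -72
i=4: S_4 = -30 + -14*4 = -86
The first 5 terms are: [-30, -44, -58, -72, -86]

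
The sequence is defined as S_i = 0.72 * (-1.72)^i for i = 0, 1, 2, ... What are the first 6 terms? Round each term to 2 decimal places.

This is a geometric sequence.
i=0: S_0 = 0.72 * (-1.72)^0 = 0.72
i=1: S_1 = 0.72 * (-1.72)^1 ≈ -1.24
i=2: S_2 = 0.72 * (-1.72)^2 ≈ 2.13
i=3: S_3 = 0.72 * (-1.72)^3 ≈ -3.66
i=4: S_4 = 0.72 * (-1.72)^4 ≈ 6.3
i=5: S_5 = 0.72 * (-1.72)^5 ≈ -10.84
The first 6 terms are: [0.72, -1.24, 2.13, -3.66, 6.3, -10.84]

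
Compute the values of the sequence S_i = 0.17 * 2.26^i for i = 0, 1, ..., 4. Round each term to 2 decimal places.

This is a geometric sequence.
i=0: S_0 = 0.17 * 2.26^0 = 0.17
i=1: S_1 = 0.17 * 2.26^1 ≈ 0.38
i=2: S_2 = 0.17 * 2.26^2 ≈ 0.87
i=3: S_3 = 0.17 * 2.26^3 ≈ 1.96
i=4: S_4 = 0.17 * 2.26^4 ≈ 4.43
The first 5 terms are: [0.17, 0.38, 0.87, 1.96, 4.43]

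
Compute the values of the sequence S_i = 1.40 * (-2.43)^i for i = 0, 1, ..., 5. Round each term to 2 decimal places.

This is a geometric sequence.
i=0: S_0 = 1.4 * (-2.43)^0 = 1.4
i=1: S_1 = 1.4 * (-2.43)^1 ≈ -3.4
i=2: S_2 = 1.4 * (-2.43)^2 ≈ 8.27
i=3: S_3 = 1.4 * (-2.43)^3 ≈ -20.09
i=4: S_4 = 1.4 * (-2.43)^4 ≈ 48.81
i=5: S_5 = 1.4 * (-2.43)^5 ≈ -118.62
The first 6 terms are: [1.4, -3.4, 8.27, -20.09, 48.81, -118.62]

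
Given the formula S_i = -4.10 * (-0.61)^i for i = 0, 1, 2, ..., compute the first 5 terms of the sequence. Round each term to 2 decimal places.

This is a geometric sequence.
i=0: S_0 = -4.1 * (-0.61)^0 = -4.1
i=1: S_1 = -4.1 * (-0.61)^1 ≈ 2.5
i=2: S_2 = -4.1 * (-0.61)^2 ≈ -1.53
i=3: S_3 = -4.1 * (-0.61)^3 ≈ 0.93
i=4: S_4 = -4.1 * (-0.61)^4 ≈ -0.57
The first 5 terms are: [-4.1, 2.5, -1.53, 0.93, -0.57]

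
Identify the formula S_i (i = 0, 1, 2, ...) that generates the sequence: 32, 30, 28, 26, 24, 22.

Check differences: 30 - 32 = -2
28 - 30 = -2
Common difference d = -2.
First term a = 32.
Formula: S_i = 32 - 2*i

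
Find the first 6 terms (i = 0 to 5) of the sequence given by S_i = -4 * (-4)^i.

This is a geometric sequence.
i=0: S_0 = -4 * (-4)^0 = -4
i=1: S_1 = -4 * (-4)^1 = 16
i=2: S_2 = -4 * (-4)^2 = -64
i=3: S_3 = -4 * (-4)^3 = 256
i=4: S_4 = -4 * (-4)^4 = -1024
i=5: S_5 = -4 * (-4)^5 = 4096
The first 6 terms are: [-4, 16, -64, 256, -1024, 4096]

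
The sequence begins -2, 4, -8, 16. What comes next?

Ratios: 4 / -2 = -2.0
This is a geometric sequence with common ratio r = -2.
Next term = 16 * -2 = -32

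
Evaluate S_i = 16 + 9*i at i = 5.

S_5 = 16 + 9*5 = 16 + 45 = 61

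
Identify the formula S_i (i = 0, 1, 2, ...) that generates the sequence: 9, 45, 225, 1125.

Check ratios: 45 / 9 = 5.0
Common ratio r = 5.
First term a = 9.
Formula: S_i = 9 * 5^i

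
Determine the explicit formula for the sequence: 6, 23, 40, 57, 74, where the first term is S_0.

Check differences: 23 - 6 = 17
40 - 23 = 17
Common difference d = 17.
First term a = 6.
Formula: S_i = 6 + 17*i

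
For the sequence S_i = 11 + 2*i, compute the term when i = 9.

S_9 = 11 + 2*9 = 11 + 18 = 29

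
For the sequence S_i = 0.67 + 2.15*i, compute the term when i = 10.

S_10 = 0.67 + 2.15*10 = 0.67 + 21.5 = 22.17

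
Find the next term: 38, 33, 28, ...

Differences: 33 - 38 = -5
This is an arithmetic sequence with common difference d = -5.
Next term = 28 + -5 = 23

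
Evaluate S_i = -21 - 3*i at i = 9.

S_9 = -21 + -3*9 = -21 + -27 = -48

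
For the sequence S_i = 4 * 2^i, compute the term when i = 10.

S_10 = 4 * 2^10 = 4 * 1024 = 4096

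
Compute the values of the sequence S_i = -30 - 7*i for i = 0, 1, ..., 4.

This is an arithmetic sequence.
i=0: S_0 = -30 + -7*0 = -30
i=1: S_1 = -30 + -7*1 = -37
i=2: S_2 = -30 + -7*2 = -44
i=3: S_3 = -30 + -7*3 = -51
i=4: S_4 = -30 + -7*4 = -58
The first 5 terms are: [-30, -37, -44, -51, -58]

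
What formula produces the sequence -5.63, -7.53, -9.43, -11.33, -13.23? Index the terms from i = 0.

Check differences: -7.53 - -5.63 = -1.9
-9.43 - -7.53 = -1.9
Common difference d = -1.9.
First term a = -5.63.
Formula: S_i = -5.63 - 1.90*i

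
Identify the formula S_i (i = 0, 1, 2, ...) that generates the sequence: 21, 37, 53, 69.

Check differences: 37 - 21 = 16
53 - 37 = 16
Common difference d = 16.
First term a = 21.
Formula: S_i = 21 + 16*i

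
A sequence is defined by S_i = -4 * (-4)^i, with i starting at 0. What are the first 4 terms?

This is a geometric sequence.
i=0: S_0 = -4 * (-4)^0 = -4
i=1: S_1 = -4 * (-4)^1 = 16
i=2: S_2 = -4 * (-4)^2 = -64
i=3: S_3 = -4 * (-4)^3 = 256
The first 4 terms are: [-4, 16, -64, 256]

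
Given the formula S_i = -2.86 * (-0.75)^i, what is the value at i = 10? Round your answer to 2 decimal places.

S_10 = -2.86 * (-0.75)^10 ≈ -2.86 * 0.0563 ≈ -0.16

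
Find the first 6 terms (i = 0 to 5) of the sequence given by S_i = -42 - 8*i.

This is an arithmetic sequence.
i=0: S_0 = -42 + -8*0 = -42
i=1: S_1 = -42 + -8*1 = -50
i=2: S_2 = -42 + -8*2 = -58
i=3: S_3 = -42 + -8*3 = -66
i=4: S_4 = -42 + -8*4 = -74
i=5: S_5 = -42 + -8*5 = -82
The first 6 terms are: [-42, -50, -58, -66, -74, -82]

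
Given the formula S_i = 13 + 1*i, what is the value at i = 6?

S_6 = 13 + 1*6 = 13 + 6 = 19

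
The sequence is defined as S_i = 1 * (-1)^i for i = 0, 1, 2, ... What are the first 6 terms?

This is a geometric sequence.
i=0: S_0 = 1 * (-1)^0 = 1
i=1: S_1 = 1 * (-1)^1 = -1
i=2: S_2 = 1 * (-1)^2 = 1
i=3: S_3 = 1 * (-1)^3 = -1
i=4: S_4 = 1 * (-1)^4 = 1
i=5: S_5 = 1 * (-1)^5 = -1
The first 6 terms are: [1, -1, 1, -1, 1, -1]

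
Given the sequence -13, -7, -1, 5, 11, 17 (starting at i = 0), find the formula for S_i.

Check differences: -7 - -13 = 6
-1 - -7 = 6
Common difference d = 6.
First term a = -13.
Formula: S_i = -13 + 6*i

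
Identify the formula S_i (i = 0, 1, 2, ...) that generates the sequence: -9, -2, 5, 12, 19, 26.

Check differences: -2 - -9 = 7
5 - -2 = 7
Common difference d = 7.
First term a = -9.
Formula: S_i = -9 + 7*i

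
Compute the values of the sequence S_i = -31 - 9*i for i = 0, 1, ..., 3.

This is an arithmetic sequence.
i=0: S_0 = -31 + -9*0 = -31
i=1: S_1 = -31 + -9*1 = -40
i=2: S_2 = -31 + -9*2 = -49
i=3: S_3 = -31 + -9*3 = -58
The first 4 terms are: [-31, -40, -49, -58]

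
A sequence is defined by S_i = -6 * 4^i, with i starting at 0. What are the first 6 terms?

This is a geometric sequence.
i=0: S_0 = -6 * 4^0 = -6
i=1: S_1 = -6 * 4^1 = -24
i=2: S_2 = -6 * 4^2 = -96
i=3: S_3 = -6 * 4^3 = -384
i=4: S_4 = -6 * 4^4 = -1536
i=5: S_5 = -6 * 4^5 = -6144
The first 6 terms are: [-6, -24, -96, -384, -1536, -6144]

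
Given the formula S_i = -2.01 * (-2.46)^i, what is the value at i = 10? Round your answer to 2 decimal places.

S_10 = -2.01 * (-2.46)^10 ≈ -2.01 * 8116.1688 ≈ -16313.5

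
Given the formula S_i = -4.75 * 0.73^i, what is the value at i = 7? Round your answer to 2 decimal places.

S_7 = -4.75 * 0.73^7 ≈ -4.75 * 0.1105 ≈ -0.52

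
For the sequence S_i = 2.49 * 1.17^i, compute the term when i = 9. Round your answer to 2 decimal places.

S_9 = 2.49 * 1.17^9 ≈ 2.49 * 4.1084 ≈ 10.23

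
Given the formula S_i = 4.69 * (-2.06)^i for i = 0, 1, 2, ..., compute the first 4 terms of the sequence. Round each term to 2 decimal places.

This is a geometric sequence.
i=0: S_0 = 4.69 * (-2.06)^0 = 4.69
i=1: S_1 = 4.69 * (-2.06)^1 ≈ -9.66
i=2: S_2 = 4.69 * (-2.06)^2 ≈ 19.9
i=3: S_3 = 4.69 * (-2.06)^3 ≈ -41.0
The first 4 terms are: [4.69, -9.66, 19.9, -41.0]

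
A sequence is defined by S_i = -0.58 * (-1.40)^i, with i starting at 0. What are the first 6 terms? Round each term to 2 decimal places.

This is a geometric sequence.
i=0: S_0 = -0.58 * (-1.4)^0 = -0.58
i=1: S_1 = -0.58 * (-1.4)^1 ≈ 0.81
i=2: S_2 = -0.58 * (-1.4)^2 ≈ -1.14
i=3: S_3 = -0.58 * (-1.4)^3 ≈ 1.59
i=4: S_4 = -0.58 * (-1.4)^4 ≈ -2.23
i=5: S_5 = -0.58 * (-1.4)^5 ≈ 3.12
The first 6 terms are: [-0.58, 0.81, -1.14, 1.59, -2.23, 3.12]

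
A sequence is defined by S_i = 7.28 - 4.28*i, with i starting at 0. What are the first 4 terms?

This is an arithmetic sequence.
i=0: S_0 = 7.28 + -4.28*0 = 7.28
i=1: S_1 = 7.28 + -4.28*1 = 3.0
i=2: S_2 = 7.28 + -4.28*2 = -1.28
i=3: S_3 = 7.28 + -4.28*3 = -5.56
The first 4 terms are: [7.28, 3.0, -1.28, -5.56]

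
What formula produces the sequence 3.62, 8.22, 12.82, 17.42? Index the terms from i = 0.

Check differences: 8.22 - 3.62 = 4.6
12.82 - 8.22 = 4.6
Common difference d = 4.6.
First term a = 3.62.
Formula: S_i = 3.62 + 4.60*i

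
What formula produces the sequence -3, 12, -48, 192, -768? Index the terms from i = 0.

Check ratios: 12 / -3 = -4.0
Common ratio r = -4.
First term a = -3.
Formula: S_i = -3 * (-4)^i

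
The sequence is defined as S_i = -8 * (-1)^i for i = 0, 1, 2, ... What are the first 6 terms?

This is a geometric sequence.
i=0: S_0 = -8 * (-1)^0 = -8
i=1: S_1 = -8 * (-1)^1 = 8
i=2: S_2 = -8 * (-1)^2 = -8
i=3: S_3 = -8 * (-1)^3 = 8
i=4: S_4 = -8 * (-1)^4 = -8
i=5: S_5 = -8 * (-1)^5 = 8
The first 6 terms are: [-8, 8, -8, 8, -8, 8]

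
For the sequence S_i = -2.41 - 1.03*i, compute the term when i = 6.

S_6 = -2.41 + -1.03*6 = -2.41 + -6.18 = -8.59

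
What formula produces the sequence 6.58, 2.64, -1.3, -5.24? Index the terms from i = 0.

Check differences: 2.64 - 6.58 = -3.94
-1.3 - 2.64 = -3.94
Common difference d = -3.94.
First term a = 6.58.
Formula: S_i = 6.58 - 3.94*i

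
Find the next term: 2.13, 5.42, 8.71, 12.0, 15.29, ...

Differences: 5.42 - 2.13 = 3.29
This is an arithmetic sequence with common difference d = 3.29.
Next term = 15.29 + 3.29 = 18.58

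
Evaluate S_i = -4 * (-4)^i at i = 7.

S_7 = -4 * (-4)^7 = -4 * -16384 = 65536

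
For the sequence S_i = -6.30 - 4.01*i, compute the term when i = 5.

S_5 = -6.3 + -4.01*5 = -6.3 + -20.05 = -26.35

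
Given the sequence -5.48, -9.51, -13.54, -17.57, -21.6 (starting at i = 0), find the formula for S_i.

Check differences: -9.51 - -5.48 = -4.03
-13.54 - -9.51 = -4.03
Common difference d = -4.03.
First term a = -5.48.
Formula: S_i = -5.48 - 4.03*i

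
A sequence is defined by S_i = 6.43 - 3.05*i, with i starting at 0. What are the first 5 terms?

This is an arithmetic sequence.
i=0: S_0 = 6.43 + -3.05*0 = 6.43
i=1: S_1 = 6.43 + -3.05*1 = 3.38
i=2: S_2 = 6.43 + -3.05*2 = 0.33
i=3: S_3 = 6.43 + -3.05*3 = -2.72
i=4: S_4 = 6.43 + -3.05*4 = -5.77
The first 5 terms are: [6.43, 3.38, 0.33, -2.72, -5.77]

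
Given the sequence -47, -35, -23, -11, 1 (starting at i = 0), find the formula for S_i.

Check differences: -35 - -47 = 12
-23 - -35 = 12
Common difference d = 12.
First term a = -47.
Formula: S_i = -47 + 12*i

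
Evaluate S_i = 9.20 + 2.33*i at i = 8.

S_8 = 9.2 + 2.33*8 = 9.2 + 18.64 = 27.84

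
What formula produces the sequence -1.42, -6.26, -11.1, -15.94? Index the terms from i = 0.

Check differences: -6.26 - -1.42 = -4.84
-11.1 - -6.26 = -4.84
Common difference d = -4.84.
First term a = -1.42.
Formula: S_i = -1.42 - 4.84*i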